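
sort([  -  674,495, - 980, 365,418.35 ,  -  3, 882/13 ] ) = [ - 980, - 674, - 3, 882/13, 365,418.35,495]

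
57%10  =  7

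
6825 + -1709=5116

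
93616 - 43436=50180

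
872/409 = 2  +  54/409 = 2.13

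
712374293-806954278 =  - 94579985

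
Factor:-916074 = - 2^1*3^2 * 50893^1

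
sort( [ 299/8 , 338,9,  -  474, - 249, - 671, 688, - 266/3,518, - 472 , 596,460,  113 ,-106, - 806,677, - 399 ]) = [ - 806, - 671, - 474, - 472, -399 ,  -  249 , - 106, - 266/3,9 , 299/8 , 113,338, 460,518,596,677,688 ] 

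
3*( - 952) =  - 2856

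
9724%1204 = 92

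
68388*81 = 5539428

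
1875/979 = 1 + 896/979= 1.92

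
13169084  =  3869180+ 9299904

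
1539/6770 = 1539/6770 = 0.23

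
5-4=1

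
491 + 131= 622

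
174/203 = 6/7 = 0.86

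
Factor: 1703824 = 2^4*83^1*1283^1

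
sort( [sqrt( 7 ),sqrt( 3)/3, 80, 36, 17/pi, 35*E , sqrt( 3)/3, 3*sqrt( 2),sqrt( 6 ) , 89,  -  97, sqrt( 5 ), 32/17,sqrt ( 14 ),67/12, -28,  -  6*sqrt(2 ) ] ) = [-97,  -  28, - 6*sqrt( 2 ), sqrt (3 ) /3,sqrt ( 3)/3,32/17, sqrt(5),sqrt( 6),sqrt(7 ), sqrt( 14),3*sqrt( 2 ), 17/pi,67/12, 36, 80,89,35*E ] 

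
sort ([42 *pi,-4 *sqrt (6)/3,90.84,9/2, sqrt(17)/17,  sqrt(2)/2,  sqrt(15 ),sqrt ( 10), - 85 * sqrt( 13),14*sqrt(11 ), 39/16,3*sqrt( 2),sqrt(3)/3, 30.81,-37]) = [ - 85 *sqrt( 13)  ,  -  37,-4*sqrt ( 6)/3, sqrt( 17) /17, sqrt ( 3)/3, sqrt (2)/2,39/16,sqrt(10), sqrt( 15), 3 *sqrt( 2 ), 9/2  ,  30.81, 14*sqrt( 11),90.84, 42*pi] 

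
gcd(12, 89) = 1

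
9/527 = 9/527 = 0.02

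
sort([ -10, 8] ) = [ - 10,8] 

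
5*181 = 905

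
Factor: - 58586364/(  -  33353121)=19528788/11117707 = 2^2*3^1*127^ ( - 1) * 373^1 * 4363^1* 87541^(  -  1) 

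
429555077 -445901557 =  - 16346480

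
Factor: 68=2^2 *17^1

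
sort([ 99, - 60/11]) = [-60/11,99]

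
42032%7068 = 6692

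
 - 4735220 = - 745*6356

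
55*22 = 1210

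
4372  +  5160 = 9532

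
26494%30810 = 26494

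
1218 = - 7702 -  -8920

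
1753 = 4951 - 3198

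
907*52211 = 47355377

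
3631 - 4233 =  - 602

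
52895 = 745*71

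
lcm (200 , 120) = 600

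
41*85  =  3485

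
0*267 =0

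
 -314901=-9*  34989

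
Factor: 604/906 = 2/3 = 2^1 * 3^( - 1) 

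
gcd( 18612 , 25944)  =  564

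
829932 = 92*9021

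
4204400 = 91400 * 46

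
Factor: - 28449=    - 3^2 * 29^1*109^1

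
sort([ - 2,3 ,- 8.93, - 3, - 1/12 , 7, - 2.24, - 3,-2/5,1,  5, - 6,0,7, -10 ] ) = [-10, - 8.93, - 6, - 3, - 3, - 2.24, - 2, - 2/5, - 1/12,0,  1,3, 5,  7,7 ]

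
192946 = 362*533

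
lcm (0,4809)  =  0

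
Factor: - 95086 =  - 2^1*47543^1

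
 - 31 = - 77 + 46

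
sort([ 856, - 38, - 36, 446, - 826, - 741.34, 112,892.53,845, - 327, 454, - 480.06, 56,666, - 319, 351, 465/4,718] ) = [- 826, - 741.34, - 480.06,- 327, - 319, - 38, - 36,  56,112,  465/4, 351,446,454, 666, 718,845, 856, 892.53 ] 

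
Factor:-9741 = - 3^1*17^1*191^1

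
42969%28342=14627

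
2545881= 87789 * 29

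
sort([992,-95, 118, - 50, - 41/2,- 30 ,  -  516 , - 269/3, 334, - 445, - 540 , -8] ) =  [-540,-516,-445,-95, - 269/3, - 50,  -  30,-41/2,-8, 118,334, 992 ]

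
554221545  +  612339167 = 1166560712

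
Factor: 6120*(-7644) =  - 2^5 *3^3*5^1*7^2*13^1*17^1 = - 46781280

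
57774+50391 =108165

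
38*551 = 20938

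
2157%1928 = 229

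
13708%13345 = 363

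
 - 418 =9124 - 9542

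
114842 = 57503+57339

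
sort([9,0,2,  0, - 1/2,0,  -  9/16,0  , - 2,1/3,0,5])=[ - 2, - 9/16,-1/2, 0,0,0,0,0,1/3, 2,5 , 9]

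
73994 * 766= 56679404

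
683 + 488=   1171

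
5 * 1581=7905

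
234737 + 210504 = 445241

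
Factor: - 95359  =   - 11^1*8669^1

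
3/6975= 1/2325 = 0.00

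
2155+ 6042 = 8197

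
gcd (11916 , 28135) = 331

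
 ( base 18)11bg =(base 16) 18E2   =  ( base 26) 9b0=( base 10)6370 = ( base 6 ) 45254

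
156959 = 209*751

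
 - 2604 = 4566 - 7170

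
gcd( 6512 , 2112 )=176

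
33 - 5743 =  - 5710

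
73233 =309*237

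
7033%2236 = 325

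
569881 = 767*743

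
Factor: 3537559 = 3537559^1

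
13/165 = 13/165 = 0.08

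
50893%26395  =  24498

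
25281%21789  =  3492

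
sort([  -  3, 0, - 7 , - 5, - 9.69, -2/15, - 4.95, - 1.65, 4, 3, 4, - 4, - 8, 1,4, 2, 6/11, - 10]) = [  -  10, - 9.69, - 8, - 7, - 5, - 4.95,-4, - 3, - 1.65,  -  2/15, 0 , 6/11, 1 , 2,3,4,4, 4]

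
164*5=820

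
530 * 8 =4240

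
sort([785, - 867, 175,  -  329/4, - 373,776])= [ - 867, - 373, - 329/4, 175,776,785]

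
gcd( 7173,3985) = 797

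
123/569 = 123/569 =0.22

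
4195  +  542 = 4737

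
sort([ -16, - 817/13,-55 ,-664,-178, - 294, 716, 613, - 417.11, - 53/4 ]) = [-664 , - 417.11, - 294,-178,  -  817/13,-55,- 16, - 53/4, 613, 716 ] 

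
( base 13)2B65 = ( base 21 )E7F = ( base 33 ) 5R0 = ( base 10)6336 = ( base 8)14300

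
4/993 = 4/993 = 0.00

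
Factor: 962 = 2^1*13^1 * 37^1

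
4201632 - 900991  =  3300641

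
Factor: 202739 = 29^1 *6991^1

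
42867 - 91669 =- 48802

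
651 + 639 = 1290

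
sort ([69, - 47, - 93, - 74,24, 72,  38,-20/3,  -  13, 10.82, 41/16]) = [ -93, - 74, - 47, - 13, - 20/3,41/16,10.82,24, 38, 69,72] 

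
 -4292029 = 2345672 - 6637701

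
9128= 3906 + 5222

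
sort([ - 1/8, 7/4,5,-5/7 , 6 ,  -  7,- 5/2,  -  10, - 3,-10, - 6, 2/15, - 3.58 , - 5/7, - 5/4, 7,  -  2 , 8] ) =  [ - 10 , - 10 , - 7, - 6,- 3.58, - 3,-5/2 , - 2, - 5/4 , - 5/7, - 5/7 , - 1/8,2/15,7/4 , 5,6 , 7,8 ] 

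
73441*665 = 48838265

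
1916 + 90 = 2006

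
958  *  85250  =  81669500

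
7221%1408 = 181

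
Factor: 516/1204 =3/7  =  3^1*7^ ( - 1 )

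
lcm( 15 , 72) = 360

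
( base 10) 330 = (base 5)2310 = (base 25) d5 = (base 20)ga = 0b101001010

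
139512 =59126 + 80386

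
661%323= 15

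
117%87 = 30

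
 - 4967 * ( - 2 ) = 9934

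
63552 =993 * 64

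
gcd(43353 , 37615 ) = 1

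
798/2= 399 = 399.00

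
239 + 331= 570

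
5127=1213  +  3914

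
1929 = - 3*( - 643 ) 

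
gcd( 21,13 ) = 1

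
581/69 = 8  +  29/69 = 8.42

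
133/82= 1 +51/82 = 1.62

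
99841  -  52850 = 46991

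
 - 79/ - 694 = 79/694=0.11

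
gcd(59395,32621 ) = 1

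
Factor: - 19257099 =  - 3^1 *6419033^1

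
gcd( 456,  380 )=76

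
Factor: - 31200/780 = -40 =- 2^3 * 5^1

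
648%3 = 0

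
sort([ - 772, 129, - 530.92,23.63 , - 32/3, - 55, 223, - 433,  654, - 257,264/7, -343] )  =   [ - 772, - 530.92, - 433, - 343,  -  257 ,- 55, - 32/3, 23.63, 264/7,  129,223,  654] 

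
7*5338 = 37366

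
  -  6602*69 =  -  455538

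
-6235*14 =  - 87290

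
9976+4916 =14892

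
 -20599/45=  - 20599/45 = - 457.76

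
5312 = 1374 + 3938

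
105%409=105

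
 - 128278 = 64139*( - 2)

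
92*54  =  4968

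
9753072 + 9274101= 19027173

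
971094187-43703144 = 927391043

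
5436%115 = 31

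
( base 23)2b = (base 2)111001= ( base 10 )57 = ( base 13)45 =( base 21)2f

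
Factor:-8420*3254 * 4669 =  - 2^3*5^1*7^1*23^1*29^1*421^1 * 1627^1 = - 127924436920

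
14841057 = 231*64247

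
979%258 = 205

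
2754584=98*28108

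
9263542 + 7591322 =16854864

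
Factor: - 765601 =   -  23^1*33287^1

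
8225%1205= 995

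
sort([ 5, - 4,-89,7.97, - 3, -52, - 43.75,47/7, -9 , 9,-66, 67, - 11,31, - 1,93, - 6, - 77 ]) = [ - 89,  -  77, - 66, - 52 , - 43.75, - 11, - 9, - 6, - 4 , - 3,-1,5,47/7, 7.97,9,31, 67,93 ] 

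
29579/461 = 64+75/461 =64.16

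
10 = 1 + 9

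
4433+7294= 11727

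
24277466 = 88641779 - 64364313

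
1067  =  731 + 336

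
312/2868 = 26/239 = 0.11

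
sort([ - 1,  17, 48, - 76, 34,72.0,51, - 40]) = [ - 76,-40, - 1,17, 34 , 48,  51, 72.0]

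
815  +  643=1458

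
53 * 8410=445730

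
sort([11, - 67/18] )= [ - 67/18,11]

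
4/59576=1/14894 = 0.00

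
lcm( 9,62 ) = 558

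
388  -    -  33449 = 33837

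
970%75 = 70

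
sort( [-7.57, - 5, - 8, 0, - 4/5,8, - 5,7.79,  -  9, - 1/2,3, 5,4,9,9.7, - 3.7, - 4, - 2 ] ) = [ - 9,-8, - 7.57 , - 5, - 5, - 4, - 3.7, - 2, - 4/5, - 1/2, 0 , 3,4,  5,7.79,  8,  9 , 9.7]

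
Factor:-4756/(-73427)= 2^2*29^1 * 41^1*101^( - 1) * 727^( - 1) 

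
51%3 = 0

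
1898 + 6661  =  8559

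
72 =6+66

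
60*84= 5040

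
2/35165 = 2/35165   =  0.00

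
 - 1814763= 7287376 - 9102139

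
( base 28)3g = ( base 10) 100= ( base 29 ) 3d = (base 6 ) 244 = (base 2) 1100100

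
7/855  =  7/855 = 0.01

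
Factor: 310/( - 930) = -3^( - 1 ) = - 1/3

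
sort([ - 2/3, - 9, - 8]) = [ - 9,  -  8, - 2/3 ] 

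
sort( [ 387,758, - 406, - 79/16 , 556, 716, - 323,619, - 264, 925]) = [ - 406,-323,- 264, - 79/16, 387 , 556,619,716,  758,925 ] 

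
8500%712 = 668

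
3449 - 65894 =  - 62445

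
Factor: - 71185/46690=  - 619/406 = - 2^( - 1 )*7^( - 1)*29^( - 1)*619^1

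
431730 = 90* 4797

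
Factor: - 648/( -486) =2^2*3^( - 1) = 4/3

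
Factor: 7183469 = 17^1*422557^1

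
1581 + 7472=9053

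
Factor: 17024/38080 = 2^1*5^(  -  1 )* 17^(-1 )*19^1=38/85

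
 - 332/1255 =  -1+923/1255 = - 0.26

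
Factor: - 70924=-2^2*7^1 * 17^1 * 149^1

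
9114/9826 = 4557/4913 = 0.93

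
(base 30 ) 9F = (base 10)285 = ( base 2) 100011101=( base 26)AP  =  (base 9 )346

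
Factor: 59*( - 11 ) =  - 649 = -11^1*59^1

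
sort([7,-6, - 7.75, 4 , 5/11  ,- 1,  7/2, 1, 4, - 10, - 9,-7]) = [ - 10, - 9, - 7.75,-7,-6,-1,5/11, 1,7/2, 4,4,7]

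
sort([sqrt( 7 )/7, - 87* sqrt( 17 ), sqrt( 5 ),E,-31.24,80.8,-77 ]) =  [ - 87 * sqrt ( 17) , -77, - 31.24,sqrt(7) /7,sqrt( 5),E, 80.8]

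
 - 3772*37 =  - 139564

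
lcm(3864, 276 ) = 3864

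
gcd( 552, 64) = 8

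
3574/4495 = 3574/4495 = 0.80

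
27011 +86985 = 113996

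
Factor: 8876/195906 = 2^1*3^ ( -1)*7^1*103^( - 1) = 14/309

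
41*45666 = 1872306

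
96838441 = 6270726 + 90567715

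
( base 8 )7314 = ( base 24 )6dk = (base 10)3788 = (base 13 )1955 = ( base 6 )25312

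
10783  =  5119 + 5664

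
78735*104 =8188440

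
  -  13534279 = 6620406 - 20154685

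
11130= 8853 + 2277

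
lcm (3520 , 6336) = 31680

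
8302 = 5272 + 3030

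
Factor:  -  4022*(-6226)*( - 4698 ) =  - 2^3*3^4*11^1*29^1 * 283^1 *2011^1 = - 117642486456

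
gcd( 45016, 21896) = 136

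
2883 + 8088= 10971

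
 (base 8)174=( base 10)124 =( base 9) 147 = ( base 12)A4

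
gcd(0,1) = 1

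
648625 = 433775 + 214850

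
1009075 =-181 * ( - 5575) 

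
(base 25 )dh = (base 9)420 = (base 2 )101010110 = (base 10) 342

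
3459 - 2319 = 1140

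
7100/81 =87 + 53/81 = 87.65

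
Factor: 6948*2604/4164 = 2^2*3^2 * 7^1* 31^1*193^1*347^( - 1) = 1507716/347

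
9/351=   1/39 = 0.03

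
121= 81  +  40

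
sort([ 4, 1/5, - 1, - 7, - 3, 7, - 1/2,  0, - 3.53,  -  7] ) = [ - 7, - 7, - 3.53, - 3  , - 1, - 1/2,0,  1/5,4,7]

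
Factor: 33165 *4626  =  153421290 = 2^1*3^4 * 5^1*11^1* 67^1*257^1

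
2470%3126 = 2470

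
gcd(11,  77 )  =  11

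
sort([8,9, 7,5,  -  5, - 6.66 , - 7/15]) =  [ - 6.66, - 5 ,- 7/15,5, 7, 8,9 ] 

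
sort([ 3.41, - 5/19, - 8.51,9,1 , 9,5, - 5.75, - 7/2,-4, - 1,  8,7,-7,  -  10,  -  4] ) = [ - 10, - 8.51, - 7, - 5.75, -4, - 4, - 7/2, - 1, - 5/19 , 1,3.41, 5, 7,8, 9, 9]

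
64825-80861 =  - 16036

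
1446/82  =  723/41= 17.63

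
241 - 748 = - 507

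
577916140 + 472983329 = 1050899469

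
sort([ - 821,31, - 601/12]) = [  -  821, - 601/12, 31]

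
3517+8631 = 12148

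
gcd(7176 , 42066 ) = 6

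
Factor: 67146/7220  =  93/10 = 2^(  -  1)*3^1*5^(- 1 )* 31^1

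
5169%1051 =965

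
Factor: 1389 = 3^1*463^1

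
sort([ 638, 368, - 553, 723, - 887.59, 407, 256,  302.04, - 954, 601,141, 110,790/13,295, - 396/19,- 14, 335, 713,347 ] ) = [ - 954 , - 887.59, - 553 , - 396/19, - 14, 790/13,110,141,256,  295,302.04, 335, 347,  368,407, 601 , 638, 713, 723]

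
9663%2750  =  1413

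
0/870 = 0 = 0.00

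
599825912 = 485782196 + 114043716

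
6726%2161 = 243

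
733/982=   733/982 = 0.75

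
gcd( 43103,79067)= 1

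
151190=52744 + 98446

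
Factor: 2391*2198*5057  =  2^1*3^1*7^1*13^1*157^1*389^1* 797^1 =26576648826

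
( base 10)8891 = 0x22bb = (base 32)8LR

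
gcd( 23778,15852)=7926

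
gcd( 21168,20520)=216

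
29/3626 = 29/3626 = 0.01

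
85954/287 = 299+141/287= 299.49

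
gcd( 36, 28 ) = 4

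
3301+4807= 8108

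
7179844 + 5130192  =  12310036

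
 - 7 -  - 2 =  - 5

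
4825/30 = 965/6   =  160.83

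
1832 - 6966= - 5134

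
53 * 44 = 2332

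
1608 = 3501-1893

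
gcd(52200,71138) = 2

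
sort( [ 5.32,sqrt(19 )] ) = [ sqrt( 19 ),  5.32]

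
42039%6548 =2751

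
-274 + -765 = - 1039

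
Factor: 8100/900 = 3^2 = 9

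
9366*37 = 346542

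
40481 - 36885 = 3596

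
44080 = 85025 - 40945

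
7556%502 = 26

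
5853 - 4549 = 1304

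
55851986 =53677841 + 2174145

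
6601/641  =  6601/641 = 10.30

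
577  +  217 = 794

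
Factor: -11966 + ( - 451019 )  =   - 462985= - 5^1*29^1*31^1 * 103^1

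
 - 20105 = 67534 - 87639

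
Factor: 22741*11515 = 5^1*7^2 * 47^1*22741^1 = 261862615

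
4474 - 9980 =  - 5506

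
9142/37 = 247 + 3/37 = 247.08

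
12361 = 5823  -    -  6538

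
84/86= 42/43=0.98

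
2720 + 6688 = 9408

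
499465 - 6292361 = -5792896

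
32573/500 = 32573/500 = 65.15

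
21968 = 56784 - 34816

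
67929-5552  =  62377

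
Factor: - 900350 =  - 2^1*5^2 * 11^1 * 1637^1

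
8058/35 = 230 + 8/35= 230.23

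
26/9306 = 13/4653 = 0.00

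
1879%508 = 355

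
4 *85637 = 342548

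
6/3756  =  1/626 = 0.00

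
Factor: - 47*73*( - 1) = 47^1*73^1 = 3431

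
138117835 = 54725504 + 83392331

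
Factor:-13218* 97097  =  -1283428146   =  - 2^1*3^1*7^1*11^1*13^1*97^1*2203^1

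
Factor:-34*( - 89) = 2^1 * 17^1*89^1 = 3026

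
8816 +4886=13702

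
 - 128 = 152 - 280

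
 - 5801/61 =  -5801/61=- 95.10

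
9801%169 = 168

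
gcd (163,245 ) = 1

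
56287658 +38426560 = 94714218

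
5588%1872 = 1844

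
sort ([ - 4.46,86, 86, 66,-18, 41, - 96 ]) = [-96, - 18, - 4.46,41,66,86,86 ]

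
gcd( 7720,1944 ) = 8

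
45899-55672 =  - 9773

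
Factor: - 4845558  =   - 2^1*3^1 * 127^1*6359^1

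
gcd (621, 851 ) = 23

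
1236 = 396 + 840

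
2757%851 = 204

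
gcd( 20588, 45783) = 1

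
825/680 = 165/136 = 1.21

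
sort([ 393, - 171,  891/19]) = [ - 171, 891/19 , 393]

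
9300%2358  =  2226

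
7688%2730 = 2228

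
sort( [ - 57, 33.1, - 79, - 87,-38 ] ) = [ - 87, -79, -57, - 38, 33.1]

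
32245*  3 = 96735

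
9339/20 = 466 + 19/20 = 466.95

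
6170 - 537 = 5633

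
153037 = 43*3559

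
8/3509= 8/3509 =0.00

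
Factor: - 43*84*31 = - 2^2*3^1*7^1*31^1*43^1 =- 111972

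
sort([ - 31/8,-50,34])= [ - 50 , -31/8,  34] 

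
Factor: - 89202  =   - 2^1*3^1*  14867^1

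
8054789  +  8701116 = 16755905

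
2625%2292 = 333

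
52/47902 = 26/23951 = 0.00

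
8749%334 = 65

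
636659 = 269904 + 366755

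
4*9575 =38300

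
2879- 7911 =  - 5032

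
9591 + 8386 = 17977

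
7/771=7/771 = 0.01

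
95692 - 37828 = 57864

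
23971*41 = 982811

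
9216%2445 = 1881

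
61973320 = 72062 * 860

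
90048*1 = 90048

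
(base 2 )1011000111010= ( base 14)2106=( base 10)5690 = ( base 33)57e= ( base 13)2789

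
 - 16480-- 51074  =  34594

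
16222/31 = 523 + 9/31 = 523.29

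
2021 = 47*43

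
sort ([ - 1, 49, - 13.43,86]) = [ - 13.43, - 1, 49 , 86] 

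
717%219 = 60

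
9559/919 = 9559/919 = 10.40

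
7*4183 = 29281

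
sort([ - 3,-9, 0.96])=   [ - 9, - 3 , 0.96]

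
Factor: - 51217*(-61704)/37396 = 790073442/9349 = 2^1*3^2*857^1*9349^(  -  1)*51217^1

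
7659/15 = 2553/5 = 510.60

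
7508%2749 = 2010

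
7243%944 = 635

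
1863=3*621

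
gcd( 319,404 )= 1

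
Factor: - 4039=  - 7^1*577^1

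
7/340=7/340= 0.02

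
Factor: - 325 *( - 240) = 2^4*3^1*5^3*13^1  =  78000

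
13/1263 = 13/1263 = 0.01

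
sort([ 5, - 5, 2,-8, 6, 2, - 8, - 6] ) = [-8,-8,  -  6,-5, 2,2, 5, 6] 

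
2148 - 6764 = -4616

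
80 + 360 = 440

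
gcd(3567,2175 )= 87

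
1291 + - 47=1244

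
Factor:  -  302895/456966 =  - 2^( - 1 )*5^1* 127^1 *479^( - 1 ) =- 635/958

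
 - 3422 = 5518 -8940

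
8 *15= 120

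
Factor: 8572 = 2^2 * 2143^1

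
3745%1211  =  112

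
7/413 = 1/59 = 0.02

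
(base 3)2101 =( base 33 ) 1V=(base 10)64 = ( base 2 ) 1000000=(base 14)48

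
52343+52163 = 104506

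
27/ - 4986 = - 3/554 = - 0.01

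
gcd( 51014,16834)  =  2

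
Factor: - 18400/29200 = - 2^1*23^1*73^(-1 ) = - 46/73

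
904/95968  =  113/11996 = 0.01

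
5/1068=5/1068 = 0.00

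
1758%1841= 1758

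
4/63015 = 4/63015 = 0.00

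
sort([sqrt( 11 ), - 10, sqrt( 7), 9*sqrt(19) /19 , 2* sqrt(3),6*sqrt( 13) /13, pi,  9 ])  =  [ -10  ,  6*sqrt( 13)/13 , 9*sqrt( 19)/19 , sqrt( 7 ), pi,sqrt(11 ), 2*sqrt( 3), 9 ]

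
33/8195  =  3/745=0.00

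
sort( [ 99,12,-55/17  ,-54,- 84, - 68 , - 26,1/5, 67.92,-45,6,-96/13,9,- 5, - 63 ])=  [ -84,  -  68, - 63, - 54, - 45, - 26, - 96/13,-5, - 55/17, 1/5, 6,9, 12,67.92, 99] 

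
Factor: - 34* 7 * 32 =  - 2^6 * 7^1*17^1 = -7616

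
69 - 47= 22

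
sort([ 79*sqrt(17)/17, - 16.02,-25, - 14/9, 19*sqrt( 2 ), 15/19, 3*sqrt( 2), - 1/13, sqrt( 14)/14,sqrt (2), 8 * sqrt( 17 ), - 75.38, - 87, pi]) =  [  -  87, - 75.38, - 25,-16.02, - 14/9,- 1/13,sqrt( 14)/14,15/19, sqrt(2), pi, 3 * sqrt(2),  79*sqrt( 17) /17,19*sqrt(2), 8*sqrt(17) ]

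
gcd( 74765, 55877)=787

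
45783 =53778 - 7995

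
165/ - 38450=  -  1 + 7657/7690= - 0.00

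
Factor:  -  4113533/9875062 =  - 2^( - 1)*17^( - 1 )*290443^ ( - 1)*4113533^1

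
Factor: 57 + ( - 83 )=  - 26= - 2^1*13^1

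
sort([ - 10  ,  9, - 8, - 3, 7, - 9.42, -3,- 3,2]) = [ - 10, - 9.42,-8, - 3, - 3, - 3,2,  7,9 ]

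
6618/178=37 + 16/89= 37.18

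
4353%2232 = 2121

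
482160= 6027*80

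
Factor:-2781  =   - 3^3*103^1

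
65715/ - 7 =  - 9388+1/7 = - 9387.86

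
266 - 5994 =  - 5728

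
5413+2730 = 8143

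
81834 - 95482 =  -13648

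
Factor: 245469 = 3^1*7^1*11689^1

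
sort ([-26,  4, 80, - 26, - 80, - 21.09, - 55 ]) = [ - 80, - 55, - 26,-26, - 21.09 , 4,  80]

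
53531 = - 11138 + 64669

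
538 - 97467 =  - 96929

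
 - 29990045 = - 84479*355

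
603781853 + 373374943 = 977156796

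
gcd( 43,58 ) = 1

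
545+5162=5707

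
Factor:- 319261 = -29^1*101^1*109^1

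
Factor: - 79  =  -79^1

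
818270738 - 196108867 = 622161871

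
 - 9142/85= -9142/85 =-107.55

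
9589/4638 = 9589/4638 = 2.07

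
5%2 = 1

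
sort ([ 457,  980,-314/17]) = [ -314/17, 457,  980 ] 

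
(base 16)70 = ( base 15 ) 77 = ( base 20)5C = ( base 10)112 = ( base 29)3p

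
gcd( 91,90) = 1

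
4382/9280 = 2191/4640 = 0.47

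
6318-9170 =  - 2852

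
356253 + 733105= 1089358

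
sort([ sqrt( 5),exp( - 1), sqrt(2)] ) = [ exp( -1 ),sqrt( 2 ),sqrt( 5 )]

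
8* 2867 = 22936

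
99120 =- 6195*( - 16)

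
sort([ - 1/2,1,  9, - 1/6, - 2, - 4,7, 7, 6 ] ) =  [ -4, - 2, - 1/2, - 1/6, 1, 6, 7,  7,9]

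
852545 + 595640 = 1448185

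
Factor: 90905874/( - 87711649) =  - 2^1*3^1*983^1*15413^1*87711649^(  -  1)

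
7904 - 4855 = 3049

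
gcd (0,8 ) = 8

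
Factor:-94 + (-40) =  - 134 = - 2^1*67^1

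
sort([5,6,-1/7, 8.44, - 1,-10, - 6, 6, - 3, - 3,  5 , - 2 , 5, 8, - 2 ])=[ - 10, - 6, - 3,-3, - 2 , - 2, - 1, - 1/7, 5,  5, 5,  6, 6, 8, 8.44] 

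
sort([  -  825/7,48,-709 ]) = [-709, -825/7, 48 ]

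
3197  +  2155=5352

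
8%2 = 0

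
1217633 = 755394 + 462239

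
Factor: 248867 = 248867^1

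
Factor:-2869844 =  - 2^2  *  53^1*13537^1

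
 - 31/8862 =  - 31/8862 = - 0.00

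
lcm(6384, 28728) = 57456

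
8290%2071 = 6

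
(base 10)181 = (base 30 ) 61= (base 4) 2311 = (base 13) 10C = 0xb5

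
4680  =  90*52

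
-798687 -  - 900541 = 101854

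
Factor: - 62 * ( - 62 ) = 3844 = 2^2 * 31^2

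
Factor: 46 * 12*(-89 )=- 2^3*3^1 * 23^1* 89^1 = - 49128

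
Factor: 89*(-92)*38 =-311144 = -2^3*19^1*23^1*89^1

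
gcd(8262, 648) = 162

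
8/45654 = 4/22827 = 0.00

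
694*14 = 9716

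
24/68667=8/22889 = 0.00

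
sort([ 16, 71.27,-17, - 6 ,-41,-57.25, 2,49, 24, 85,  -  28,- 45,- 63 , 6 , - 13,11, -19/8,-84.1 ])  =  [-84.1, - 63, - 57.25,-45, - 41, - 28, - 17 , - 13, - 6, - 19/8,2, 6,11, 16 , 24,  49, 71.27,85]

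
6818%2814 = 1190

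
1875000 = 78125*24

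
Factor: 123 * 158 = 2^1*3^1 * 41^1 * 79^1 =19434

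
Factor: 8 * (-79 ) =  - 2^3*79^1=-632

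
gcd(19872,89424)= 9936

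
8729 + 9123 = 17852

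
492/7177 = 492/7177=0.07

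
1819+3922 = 5741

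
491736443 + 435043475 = 926779918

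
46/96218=23/48109  =  0.00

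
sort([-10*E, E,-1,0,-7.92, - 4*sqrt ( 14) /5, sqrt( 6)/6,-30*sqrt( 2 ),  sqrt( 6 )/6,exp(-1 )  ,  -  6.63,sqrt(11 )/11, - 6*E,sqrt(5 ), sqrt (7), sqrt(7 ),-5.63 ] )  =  [ - 30 * sqrt(2), - 10*E, - 6*E, - 7.92,-6.63, - 5.63, - 4*sqrt(14)/5, - 1,0,sqrt( 11 )/11, exp( - 1), sqrt( 6 ) /6 , sqrt (6 ) /6, sqrt( 5 ), sqrt(7), sqrt(7 ), E ]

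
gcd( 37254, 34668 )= 6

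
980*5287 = 5181260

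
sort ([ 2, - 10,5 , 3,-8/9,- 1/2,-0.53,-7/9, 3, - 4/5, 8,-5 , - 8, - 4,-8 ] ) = [ - 10, - 8, - 8, - 5,-4, - 8/9, -4/5, - 7/9, - 0.53, - 1/2,2, 3, 3,5,8]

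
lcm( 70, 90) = 630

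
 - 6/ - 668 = 3/334 = 0.01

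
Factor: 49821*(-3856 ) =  - 192109776 = -2^4*3^1*241^1*16607^1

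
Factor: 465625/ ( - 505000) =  - 745/808=   - 2^(-3 )*5^1 * 101^(-1)*149^1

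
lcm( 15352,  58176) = 1105344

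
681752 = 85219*8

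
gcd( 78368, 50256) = 16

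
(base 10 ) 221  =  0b11011101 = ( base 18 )C5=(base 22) a1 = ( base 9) 265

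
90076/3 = 30025 + 1/3 = 30025.33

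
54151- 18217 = 35934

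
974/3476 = 487/1738 = 0.28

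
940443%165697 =111958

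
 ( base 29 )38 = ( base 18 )55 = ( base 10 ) 95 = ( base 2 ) 1011111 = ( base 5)340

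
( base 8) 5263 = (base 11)2070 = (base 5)41424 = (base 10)2739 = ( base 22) 5eb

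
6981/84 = 2327/28 = 83.11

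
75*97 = 7275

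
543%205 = 133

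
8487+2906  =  11393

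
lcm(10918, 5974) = 316622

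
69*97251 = 6710319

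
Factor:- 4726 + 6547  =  3^1 * 607^1 = 1821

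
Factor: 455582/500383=2^1 * 13^( - 1 )*19^2  *  61^ (- 1) = 722/793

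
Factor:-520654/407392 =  - 593/464= -2^(-4)* 29^( - 1)*593^1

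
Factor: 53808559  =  7^1 * 79^1*97303^1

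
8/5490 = 4/2745 = 0.00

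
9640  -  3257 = 6383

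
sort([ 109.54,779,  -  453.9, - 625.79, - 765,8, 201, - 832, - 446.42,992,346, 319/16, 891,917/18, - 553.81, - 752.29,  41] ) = [ - 832, - 765, - 752.29, - 625.79, - 553.81, - 453.9,  -  446.42,8, 319/16,  41, 917/18, 109.54, 201,346, 779, 891,992]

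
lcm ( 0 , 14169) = 0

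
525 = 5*105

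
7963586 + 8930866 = 16894452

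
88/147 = 88/147 =0.60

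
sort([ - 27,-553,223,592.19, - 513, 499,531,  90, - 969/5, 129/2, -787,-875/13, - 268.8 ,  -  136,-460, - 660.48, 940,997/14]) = [ - 787,-660.48, - 553,  -  513, - 460,  -  268.8, - 969/5,-136,-875/13, - 27, 129/2, 997/14, 90, 223, 499, 531, 592.19, 940] 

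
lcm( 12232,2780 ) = 61160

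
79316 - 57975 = 21341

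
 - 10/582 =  - 1 + 286/291 = -0.02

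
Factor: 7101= 3^3*263^1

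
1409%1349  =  60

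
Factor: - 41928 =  - 2^3 * 3^1*1747^1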